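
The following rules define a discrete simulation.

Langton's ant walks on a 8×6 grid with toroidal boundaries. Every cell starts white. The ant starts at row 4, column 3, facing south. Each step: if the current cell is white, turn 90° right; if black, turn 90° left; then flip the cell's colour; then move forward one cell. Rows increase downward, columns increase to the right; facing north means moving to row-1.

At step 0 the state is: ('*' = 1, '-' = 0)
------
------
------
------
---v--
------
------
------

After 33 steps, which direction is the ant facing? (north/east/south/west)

west

0) ------
------
------
------
---v--
------
------
------
1) ------
------
------
------
--<*--
------
------
------
2) ------
------
------
--^---
--**--
------
------
------
3) ------
------
------
--*>--
--**--
------
------
------
4) ------
------
------
--**--
--*v--
------
------
------
5) ------
------
------
--**--
--*->-
------
------
------
6) ------
------
------
--**--
--*-*-
----v-
------
------
7) ------
------
------
--**--
--*-*-
---<*-
------
------
8) ------
------
------
--**--
--*^*-
---**-
------
------
9) ------
------
------
--**--
--**>-
---**-
------
------
10) ------
------
------
--**^-
--**--
---**-
------
------
11) ------
------
------
--***>
--**--
---**-
------
------
12) ------
------
------
--****
--**-v
---**-
------
------
13) ------
------
------
--****
--**<*
---**-
------
------
14) ------
------
------
--**^*
--****
---**-
------
------
15) ------
------
------
--*<-*
--****
---**-
------
------
16) ------
------
------
--*--*
--*v**
---**-
------
------
17) ------
------
------
--*--*
--*->*
---**-
------
------
18) ------
------
------
--*-^*
--*--*
---**-
------
------
19) ------
------
------
--*-*>
--*--*
---**-
------
------
20) ------
------
-----^
--*-*-
--*--*
---**-
------
------
21) ------
------
>----*
--*-*-
--*--*
---**-
------
------
22) ------
------
*----*
v-*-*-
--*--*
---**-
------
------
23) ------
------
*----*
*-*-*<
--*--*
---**-
------
------
24) ------
------
*----^
*-*-**
--*--*
---**-
------
------
25) ------
------
*---<-
*-*-**
--*--*
---**-
------
------
26) ------
----^-
*---*-
*-*-**
--*--*
---**-
------
------
27) ------
----*>
*---*-
*-*-**
--*--*
---**-
------
------
28) ------
----**
*---*v
*-*-**
--*--*
---**-
------
------
29) ------
----**
*---<*
*-*-**
--*--*
---**-
------
------
30) ------
----**
*----*
*-*-v*
--*--*
---**-
------
------
31) ------
----**
*----*
*-*-->
--*--*
---**-
------
------
32) ------
----**
*----^
*-*---
--*--*
---**-
------
------
33) ------
----**
*---<-
*-*---
--*--*
---**-
------
------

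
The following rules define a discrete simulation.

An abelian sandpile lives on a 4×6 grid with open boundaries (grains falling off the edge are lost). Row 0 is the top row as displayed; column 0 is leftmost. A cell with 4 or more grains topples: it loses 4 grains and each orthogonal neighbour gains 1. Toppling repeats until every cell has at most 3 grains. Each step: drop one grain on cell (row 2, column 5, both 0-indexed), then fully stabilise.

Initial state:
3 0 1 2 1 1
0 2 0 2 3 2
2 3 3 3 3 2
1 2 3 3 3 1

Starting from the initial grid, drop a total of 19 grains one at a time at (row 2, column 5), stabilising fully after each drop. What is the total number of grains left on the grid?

step 0: 3 0 1 2 1 1
0 2 0 2 3 2
2 3 3 3 3 2
1 2 3 3 3 1
step 1: 3 0 1 2 1 1
0 2 0 2 3 2
2 3 3 3 3 3
1 2 3 3 3 1
step 2: 3 0 1 3 2 2
0 3 2 0 2 0
3 1 2 3 3 2
2 0 2 2 1 3
step 3: 3 0 1 3 2 2
0 3 2 0 2 0
3 1 2 3 3 3
2 0 2 2 1 3
step 4: 3 0 1 3 2 2
0 3 2 1 3 1
3 1 3 0 1 2
2 0 2 3 3 0
step 5: 3 0 1 3 2 2
0 3 2 1 3 1
3 1 3 0 1 3
2 0 2 3 3 0
step 6: 3 0 1 3 2 2
0 3 2 1 3 2
3 1 3 0 2 0
2 0 2 3 3 1
step 7: 3 0 1 3 2 2
0 3 2 1 3 2
3 1 3 0 2 1
2 0 2 3 3 1
step 8: 3 0 1 3 2 2
0 3 2 1 3 2
3 1 3 0 2 2
2 0 2 3 3 1
step 9: 3 0 1 3 2 2
0 3 2 1 3 2
3 1 3 0 2 3
2 0 2 3 3 1
step 10: 3 0 1 3 2 2
0 3 2 1 3 3
3 1 3 0 3 0
2 0 2 3 3 2
step 11: 3 0 1 3 2 2
0 3 2 1 3 3
3 1 3 0 3 1
2 0 2 3 3 2
step 12: 3 0 1 3 2 2
0 3 2 1 3 3
3 1 3 0 3 2
2 0 2 3 3 2
step 13: 3 0 1 3 2 2
0 3 2 1 3 3
3 1 3 0 3 3
2 0 2 3 3 2
step 14: 3 0 1 3 3 3
0 3 2 2 1 1
3 1 3 2 2 3
2 0 3 0 2 0
step 15: 3 0 1 3 3 3
0 3 2 2 1 2
3 1 3 2 3 0
2 0 3 0 2 1
step 16: 3 0 1 3 3 3
0 3 2 2 1 2
3 1 3 2 3 1
2 0 3 0 2 1
step 17: 3 0 1 3 3 3
0 3 2 2 1 2
3 1 3 2 3 2
2 0 3 0 2 1
step 18: 3 0 1 3 3 3
0 3 2 2 1 2
3 1 3 2 3 3
2 0 3 0 2 1
step 19: 3 0 1 3 3 3
0 3 2 2 2 3
3 1 3 3 0 1
2 0 3 0 3 2

46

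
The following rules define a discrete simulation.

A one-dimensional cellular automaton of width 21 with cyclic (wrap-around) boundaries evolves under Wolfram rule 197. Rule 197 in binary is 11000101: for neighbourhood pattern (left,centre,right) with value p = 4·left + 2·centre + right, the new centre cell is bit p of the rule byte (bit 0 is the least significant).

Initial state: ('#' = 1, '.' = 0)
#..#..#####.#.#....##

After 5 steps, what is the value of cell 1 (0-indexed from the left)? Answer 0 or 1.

[0] #..#..#####.#.#....##
[1] #..#...####.#.#.##..#
[2] #..#.#..###.#.#..#...
[3] #..#.#...##.#.#..#.#.
[4] #..#.#.#..#.#.#..#.#.
[5] #..#.#.#..#.#.#..#.#.

0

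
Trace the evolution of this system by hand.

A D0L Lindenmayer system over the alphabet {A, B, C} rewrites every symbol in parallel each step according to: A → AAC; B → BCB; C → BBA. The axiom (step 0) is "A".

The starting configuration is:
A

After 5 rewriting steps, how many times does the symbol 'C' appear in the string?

k=0  A
k=1  AAC
k=2  AACAACBBA
k=3  AACAACBBAAACAACBBABCBBCBAAC
k=4  AACAACBBAAACAACBBABCBBCBAACAACAACBBAAACAACBBABCBBCBAACBCBBBABCBBCBBBABCBAACAACBBA
k=5  AACAACBBAAACAACBBABCBBCBAACAACAACBBAAACAACBBABCBBCBAACBCBB…ABCBBCBBBABCBBCBBCBAACBCBBBABCBAACAACBBAAACAACBBABCBBCBAAC  (len 243)

61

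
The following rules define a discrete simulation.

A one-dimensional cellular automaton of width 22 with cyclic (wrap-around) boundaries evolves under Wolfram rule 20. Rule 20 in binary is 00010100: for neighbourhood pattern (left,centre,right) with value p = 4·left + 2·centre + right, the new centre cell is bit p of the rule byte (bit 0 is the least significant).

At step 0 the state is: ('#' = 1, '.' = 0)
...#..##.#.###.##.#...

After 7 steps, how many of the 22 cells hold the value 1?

step 0: ...#..##.#.###.##.#...
step 1: ...##....#........##..
step 2: .....#...##.........#.
step 3: .....##....#........##
step 4: #......#...##.........
step 5: ##.....##....#........
step 6: ..#......#...##.......
step 7: ..##.....##....#......

5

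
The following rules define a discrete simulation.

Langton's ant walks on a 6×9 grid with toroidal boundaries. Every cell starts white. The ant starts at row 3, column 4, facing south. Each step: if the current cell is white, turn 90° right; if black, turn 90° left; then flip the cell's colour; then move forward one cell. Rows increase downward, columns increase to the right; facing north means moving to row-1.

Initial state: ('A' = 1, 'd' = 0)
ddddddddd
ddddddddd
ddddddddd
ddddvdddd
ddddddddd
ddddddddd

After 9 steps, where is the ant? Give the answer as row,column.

k=0  ddddddddd
ddddddddd
ddddddddd
ddddvdddd
ddddddddd
ddddddddd
k=1  ddddddddd
ddddddddd
ddddddddd
ddd<Adddd
ddddddddd
ddddddddd
k=2  ddddddddd
ddddddddd
ddd^ddddd
dddAAdddd
ddddddddd
ddddddddd
k=3  ddddddddd
ddddddddd
dddA>dddd
dddAAdddd
ddddddddd
ddddddddd
k=4  ddddddddd
ddddddddd
dddAAdddd
dddAvdddd
ddddddddd
ddddddddd
k=5  ddddddddd
ddddddddd
dddAAdddd
dddAd>ddd
ddddddddd
ddddddddd
k=6  ddddddddd
ddddddddd
dddAAdddd
dddAdAddd
dddddvddd
ddddddddd
k=7  ddddddddd
ddddddddd
dddAAdddd
dddAdAddd
dddd<Addd
ddddddddd
k=8  ddddddddd
ddddddddd
dddAAdddd
dddA^Addd
ddddAAddd
ddddddddd
k=9  ddddddddd
ddddddddd
dddAAdddd
dddAA>ddd
ddddAAddd
ddddddddd

3,5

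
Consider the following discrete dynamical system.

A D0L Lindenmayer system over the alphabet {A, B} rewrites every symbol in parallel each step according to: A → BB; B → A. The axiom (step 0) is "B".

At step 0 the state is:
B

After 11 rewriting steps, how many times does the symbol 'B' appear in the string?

0

gen 0: B
gen 1: A
gen 2: BB
gen 3: AA
gen 4: BBBB
gen 5: AAAA
gen 6: BBBBBBBB
gen 7: AAAAAAAA
gen 8: BBBBBBBBBBBBBBBB
gen 9: AAAAAAAAAAAAAAAA
gen 10: BBBBBBBBBBBBBBBBBBBBBBBBBBBBBBBB
gen 11: AAAAAAAAAAAAAAAAAAAAAAAAAAAAAAAA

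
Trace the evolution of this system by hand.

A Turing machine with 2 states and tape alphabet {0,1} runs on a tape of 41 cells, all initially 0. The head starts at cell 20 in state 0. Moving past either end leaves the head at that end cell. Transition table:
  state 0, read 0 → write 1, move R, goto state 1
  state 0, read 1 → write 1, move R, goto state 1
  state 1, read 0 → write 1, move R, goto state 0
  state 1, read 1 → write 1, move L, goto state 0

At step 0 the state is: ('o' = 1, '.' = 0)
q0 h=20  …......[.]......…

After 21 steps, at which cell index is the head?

gen 0: q0 h=20  …......[.]......…
gen 1: q1 h=21  ….....o[.]......…
gen 2: q0 h=22  …....oo[.]......…
gen 3: q1 h=23  …...ooo[.]......…
gen 4: q0 h=24  …..oooo[.]......…
gen 5: q1 h=25  ….ooooo[.]......…
gen 6: q0 h=26  …oooooo[.]......…
gen 7: q1 h=27  …oooooo[.]......…
gen 8: q0 h=28  …oooooo[.]......…
gen 9: q1 h=29  …oooooo[.]......…
gen 10: q0 h=30  …oooooo[.]......…
gen 11: q1 h=31  …oooooo[.]......…
gen 12: q0 h=32  …oooooo[.]......…
gen 13: q1 h=33  …oooooo[.]......…
gen 14: q0 h=34  …oooooo[.]......|
gen 15: q1 h=35  …oooooo[.].....|
gen 16: q0 h=36  …oooooo[.]....|
gen 17: q1 h=37  …oooooo[.]...|
gen 18: q0 h=38  …oooooo[.]..|
gen 19: q1 h=39  …oooooo[.].|
gen 20: q0 h=40  …oooooo[.]|
gen 21: q1 h=40  …oooooo[o]|

40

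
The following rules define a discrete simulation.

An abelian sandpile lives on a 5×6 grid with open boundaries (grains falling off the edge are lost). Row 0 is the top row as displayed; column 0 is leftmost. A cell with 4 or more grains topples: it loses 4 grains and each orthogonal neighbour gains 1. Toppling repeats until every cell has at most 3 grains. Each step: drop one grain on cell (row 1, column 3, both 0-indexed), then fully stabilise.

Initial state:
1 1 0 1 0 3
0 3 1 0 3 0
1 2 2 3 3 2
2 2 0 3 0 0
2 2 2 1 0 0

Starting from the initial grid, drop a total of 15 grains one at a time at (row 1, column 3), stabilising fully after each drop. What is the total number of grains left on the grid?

54

t=0: 1 1 0 1 0 3
0 3 1 0 3 0
1 2 2 3 3 2
2 2 0 3 0 0
2 2 2 1 0 0
t=1: 1 1 0 1 0 3
0 3 1 1 3 0
1 2 2 3 3 2
2 2 0 3 0 0
2 2 2 1 0 0
t=2: 1 1 0 1 0 3
0 3 1 2 3 0
1 2 2 3 3 2
2 2 0 3 0 0
2 2 2 1 0 0
t=3: 1 1 0 1 0 3
0 3 1 3 3 0
1 2 2 3 3 2
2 2 0 3 0 0
2 2 2 1 0 0
t=4: 1 1 0 2 1 3
0 3 2 2 1 1
1 2 3 2 1 3
2 2 1 0 2 0
2 2 2 2 0 0
t=5: 1 1 0 2 1 3
0 3 2 3 1 1
1 2 3 2 1 3
2 2 1 0 2 0
2 2 2 2 0 0
t=6: 1 1 0 3 1 3
0 3 3 0 2 1
1 2 3 3 1 3
2 2 1 0 2 0
2 2 2 2 0 0
t=7: 1 1 0 3 1 3
0 3 3 1 2 1
1 2 3 3 1 3
2 2 1 0 2 0
2 2 2 2 0 0
t=8: 1 1 0 3 1 3
0 3 3 2 2 1
1 2 3 3 1 3
2 2 1 0 2 0
2 2 2 2 0 0
t=9: 1 1 0 3 1 3
0 3 3 3 2 1
1 2 3 3 1 3
2 2 1 0 2 0
2 2 2 2 0 0
t=10: 1 2 2 0 2 3
1 1 2 3 3 1
2 0 2 1 2 3
2 3 2 1 2 0
2 2 2 2 0 0
t=11: 1 2 2 1 3 3
1 1 3 1 0 2
2 0 2 2 3 3
2 3 2 1 2 0
2 2 2 2 0 0
t=12: 1 2 2 1 3 3
1 1 3 2 0 2
2 0 2 2 3 3
2 3 2 1 2 0
2 2 2 2 0 0
t=13: 1 2 2 1 3 3
1 1 3 3 0 2
2 0 2 2 3 3
2 3 2 1 2 0
2 2 2 2 0 0
t=14: 1 2 3 2 3 3
1 2 0 1 1 2
2 0 3 3 3 3
2 3 2 1 2 0
2 2 2 2 0 0
t=15: 1 2 3 2 3 3
1 2 0 2 1 2
2 0 3 3 3 3
2 3 2 1 2 0
2 2 2 2 0 0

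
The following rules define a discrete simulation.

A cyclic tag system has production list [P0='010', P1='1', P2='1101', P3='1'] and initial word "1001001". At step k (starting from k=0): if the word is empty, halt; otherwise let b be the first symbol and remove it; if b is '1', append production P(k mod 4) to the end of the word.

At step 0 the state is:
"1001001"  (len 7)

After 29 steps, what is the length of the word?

22

0) "1001001"  (len 7)
1) "001001010"  (len 9)
2) "01001010"  (len 8)
3) "1001010"  (len 7)
4) "0010101"  (len 7)
5) "010101"  (len 6)
6) "10101"  (len 5)
7) "01011101"  (len 8)
8) "1011101"  (len 7)
9) "011101010"  (len 9)
10) "11101010"  (len 8)
11) "11010101101"  (len 11)
12) "10101011011"  (len 11)
13) "0101011011010"  (len 13)
14) "101011011010"  (len 12)
15) "010110110101101"  (len 15)
16) "10110110101101"  (len 14)
17) "0110110101101010"  (len 16)
18) "110110101101010"  (len 15)
19) "101101011010101101"  (len 18)
20) "011010110101011011"  (len 18)
21) "11010110101011011"  (len 17)
22) "10101101010110111"  (len 17)
23) "01011010101101111101"  (len 20)
24) "1011010101101111101"  (len 19)
25) "011010101101111101010"  (len 21)
26) "11010101101111101010"  (len 20)
27) "10101011011111010101101"  (len 23)
28) "01010110111110101011011"  (len 23)
29) "1010110111110101011011"  (len 22)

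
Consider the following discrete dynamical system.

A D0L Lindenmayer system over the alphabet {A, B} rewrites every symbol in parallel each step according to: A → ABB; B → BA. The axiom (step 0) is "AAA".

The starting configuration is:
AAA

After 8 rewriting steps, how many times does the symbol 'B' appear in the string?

0) AAA
1) ABBABBABB
2) ABBBABAABBBABAABBBABA
3) ABBBABABAABBBAABBABBBABABAABBBAABBABBBABABAABBBAABB
4) ABBBABABAABBBAABBBAABBABBBABABAABBABBBABAABBBABABAABBBAABB…BBABABAABBABBBABAABBBABABAABBBAABBBAABBABBBABABAABBABBBABA  (len 123)
5) ABBBABABAABBBAABBBAABBABBBABABAABBABBBABABAABBABBBABAABBBA…BAABBABBBABAABBBABABAABBBAABBBAABBABBBABAABBBABABAABBBAABB  (len 297)
6) ABBBABABAABBBAABBBAABBABBBABABAABBABBBABABAABBABBBABAABBBA…ABBBABABAABBBAABBABBBABABAABBBAABBBAABBABBBABABAABBABBBABA  (len 717)
7) ABBBABABAABBBAABBBAABBABBBABABAABBABBBABABAABBABBBABAABBBA…BAABBABBBABAABBBABABAABBBAABBBAABBABBBABAABBBABABAABBBAABB  (len 1731)
8) ABBBABABAABBBAABBBAABBABBBABABAABBABBBABABAABBABBBABAABBBA…ABBBABABAABBBAABBABBBABABAABBBAABBBAABBABBBABABAABBABBBABA  (len 4179)

2448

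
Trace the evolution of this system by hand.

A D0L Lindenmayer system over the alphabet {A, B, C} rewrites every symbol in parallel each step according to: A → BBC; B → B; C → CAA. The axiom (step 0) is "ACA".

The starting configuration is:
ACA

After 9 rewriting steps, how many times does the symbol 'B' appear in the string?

[0] ACA
[1] BBCCAABBC
[2] BBCAACAABBCBBCBBCAA
[3] BBCAABBCBBCCAABBCBBCBBCAABBCAABBCAABBCBBC
[4] BBCAABBCBBCBBCAABBCAACAABBCBBCBBCAABBCAABBCAABBCBBCBBCAABBCBBCBBCAABBCBBCBBCAABBCAA
[5] BBCAABBCBBCBBCAABBCAABBCAABBCBBCBBCAABBCBBCCAABBCBBCBBCAAB…BCBBCBBCAABBCAABBCAABBCBBCBBCAABBCAABBCAABBCBBCBBCAABBCBBC  (len 169)
[6] BBCAABBCBBCBBCAABBCAABBCAABBCBBCBBCAABBCBBCBBCAABBCBBCBBCA…BCBBCBBCAABBCBBCBBCAABBCBBCBBCAABBCAABBCAABBCBBCBBCAABBCAA  (len 339)
[7] BBCAABBCBBCBBCAABBCAABBCAABBCBBCBBCAABBCBBCBBCAABBCBBCBBCA…CBBCBBCAABBCBBCBBCAABBCBBCBBCAABBCAABBCAABBCBBCBBCAABBCBBC  (len 681)
[8] BBCAABBCBBCBBCAABBCAABBCAABBCBBCBBCAABBCBBCBBCAABBCBBCBBCA…BCBBCBBCAABBCBBCBBCAABBCBBCBBCAABBCAABBCAABBCBBCBBCAABBCAA  (len 1363)
[9] BBCAABBCBBCBBCAABBCAABBCAABBCBBCBBCAABBCBBCBBCAABBCBBCBBCA…CBBCBBCAABBCBBCBBCAABBCBBCBBCAABBCAABBCAABBCBBCBBCAABBCBBC  (len 2729)

1364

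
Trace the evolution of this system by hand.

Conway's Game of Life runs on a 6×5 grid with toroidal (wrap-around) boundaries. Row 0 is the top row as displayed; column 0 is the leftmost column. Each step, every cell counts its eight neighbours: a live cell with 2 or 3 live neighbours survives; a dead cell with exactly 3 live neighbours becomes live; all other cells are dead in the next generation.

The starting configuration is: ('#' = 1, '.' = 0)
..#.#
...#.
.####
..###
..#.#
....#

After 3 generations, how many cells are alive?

0) ..#.#
...#.
.####
..###
..#.#
....#
1) ....#
##...
##...
.....
#.#.#
#...#
2) .#..#
.#..#
##...
....#
##.##
.#...
3) .##..
.##.#
.#..#
..##.
.####
.#.#.

15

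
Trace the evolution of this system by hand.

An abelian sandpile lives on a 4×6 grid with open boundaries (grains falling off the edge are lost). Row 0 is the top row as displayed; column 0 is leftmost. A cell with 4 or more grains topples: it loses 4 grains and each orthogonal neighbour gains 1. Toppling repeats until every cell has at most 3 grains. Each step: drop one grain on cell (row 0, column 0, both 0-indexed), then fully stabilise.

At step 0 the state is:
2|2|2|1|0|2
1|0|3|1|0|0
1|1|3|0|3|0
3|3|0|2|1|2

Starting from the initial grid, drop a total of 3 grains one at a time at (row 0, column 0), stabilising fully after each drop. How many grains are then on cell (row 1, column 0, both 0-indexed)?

2

step 0: 2|2|2|1|0|2
1|0|3|1|0|0
1|1|3|0|3|0
3|3|0|2|1|2
step 1: 3|2|2|1|0|2
1|0|3|1|0|0
1|1|3|0|3|0
3|3|0|2|1|2
step 2: 0|3|2|1|0|2
2|0|3|1|0|0
1|1|3|0|3|0
3|3|0|2|1|2
step 3: 1|3|2|1|0|2
2|0|3|1|0|0
1|1|3|0|3|0
3|3|0|2|1|2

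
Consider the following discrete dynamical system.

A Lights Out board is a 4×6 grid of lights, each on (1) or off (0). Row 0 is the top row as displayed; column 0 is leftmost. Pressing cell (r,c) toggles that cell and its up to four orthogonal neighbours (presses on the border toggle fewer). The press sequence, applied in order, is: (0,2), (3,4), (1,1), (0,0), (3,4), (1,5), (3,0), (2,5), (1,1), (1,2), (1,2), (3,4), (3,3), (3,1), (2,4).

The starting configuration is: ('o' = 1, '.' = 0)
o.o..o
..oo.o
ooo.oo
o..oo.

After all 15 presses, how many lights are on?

7

t=0: o.o..o
..oo.o
ooo.oo
o..oo.
t=1: oo.o.o
...o.o
ooo.oo
o..oo.
t=2: oo.o.o
...o.o
ooo..o
o....o
t=3: o..o.o
oooo.o
o.o..o
o....o
t=4: .o.o.o
.ooo.o
o.o..o
o....o
t=5: .o.o.o
.ooo.o
o.o.oo
o..oo.
t=6: .o.o..
.oooo.
o.o.o.
o..oo.
t=7: .o.o..
.oooo.
..o.o.
.o.oo.
t=8: .o.o..
.ooooo
..o..o
.o.ooo
t=9: ...o..
o..ooo
.oo..o
.o.ooo
t=10: ..oo..
ooo.oo
.o...o
.o.ooo
t=11: ...o..
o..ooo
.oo..o
.o.ooo
t=12: ...o..
o..ooo
.oo.oo
.o....
t=13: ...o..
o..ooo
.ooooo
.oooo.
t=14: ...o..
o..ooo
..oooo
o..oo.
t=15: ...o..
o..o.o
..o...
o..o..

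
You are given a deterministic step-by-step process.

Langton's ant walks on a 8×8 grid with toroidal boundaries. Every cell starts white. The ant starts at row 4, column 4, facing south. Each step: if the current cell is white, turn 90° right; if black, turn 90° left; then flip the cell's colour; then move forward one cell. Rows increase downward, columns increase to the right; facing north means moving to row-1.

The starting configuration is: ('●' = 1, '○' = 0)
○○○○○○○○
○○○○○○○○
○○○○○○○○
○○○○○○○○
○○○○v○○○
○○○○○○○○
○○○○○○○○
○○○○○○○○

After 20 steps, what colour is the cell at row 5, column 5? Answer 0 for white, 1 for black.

t=0: ○○○○○○○○
○○○○○○○○
○○○○○○○○
○○○○○○○○
○○○○v○○○
○○○○○○○○
○○○○○○○○
○○○○○○○○
t=1: ○○○○○○○○
○○○○○○○○
○○○○○○○○
○○○○○○○○
○○○<●○○○
○○○○○○○○
○○○○○○○○
○○○○○○○○
t=2: ○○○○○○○○
○○○○○○○○
○○○○○○○○
○○○^○○○○
○○○●●○○○
○○○○○○○○
○○○○○○○○
○○○○○○○○
t=3: ○○○○○○○○
○○○○○○○○
○○○○○○○○
○○○●>○○○
○○○●●○○○
○○○○○○○○
○○○○○○○○
○○○○○○○○
t=4: ○○○○○○○○
○○○○○○○○
○○○○○○○○
○○○●●○○○
○○○●v○○○
○○○○○○○○
○○○○○○○○
○○○○○○○○
t=5: ○○○○○○○○
○○○○○○○○
○○○○○○○○
○○○●●○○○
○○○●○>○○
○○○○○○○○
○○○○○○○○
○○○○○○○○
t=6: ○○○○○○○○
○○○○○○○○
○○○○○○○○
○○○●●○○○
○○○●○●○○
○○○○○v○○
○○○○○○○○
○○○○○○○○
t=7: ○○○○○○○○
○○○○○○○○
○○○○○○○○
○○○●●○○○
○○○●○●○○
○○○○<●○○
○○○○○○○○
○○○○○○○○
t=8: ○○○○○○○○
○○○○○○○○
○○○○○○○○
○○○●●○○○
○○○●^●○○
○○○○●●○○
○○○○○○○○
○○○○○○○○
t=9: ○○○○○○○○
○○○○○○○○
○○○○○○○○
○○○●●○○○
○○○●●>○○
○○○○●●○○
○○○○○○○○
○○○○○○○○
t=10: ○○○○○○○○
○○○○○○○○
○○○○○○○○
○○○●●^○○
○○○●●○○○
○○○○●●○○
○○○○○○○○
○○○○○○○○
t=11: ○○○○○○○○
○○○○○○○○
○○○○○○○○
○○○●●●>○
○○○●●○○○
○○○○●●○○
○○○○○○○○
○○○○○○○○
t=12: ○○○○○○○○
○○○○○○○○
○○○○○○○○
○○○●●●●○
○○○●●○v○
○○○○●●○○
○○○○○○○○
○○○○○○○○
t=13: ○○○○○○○○
○○○○○○○○
○○○○○○○○
○○○●●●●○
○○○●●<●○
○○○○●●○○
○○○○○○○○
○○○○○○○○
t=14: ○○○○○○○○
○○○○○○○○
○○○○○○○○
○○○●●^●○
○○○●●●●○
○○○○●●○○
○○○○○○○○
○○○○○○○○
t=15: ○○○○○○○○
○○○○○○○○
○○○○○○○○
○○○●<○●○
○○○●●●●○
○○○○●●○○
○○○○○○○○
○○○○○○○○
t=16: ○○○○○○○○
○○○○○○○○
○○○○○○○○
○○○●○○●○
○○○●v●●○
○○○○●●○○
○○○○○○○○
○○○○○○○○
t=17: ○○○○○○○○
○○○○○○○○
○○○○○○○○
○○○●○○●○
○○○●○>●○
○○○○●●○○
○○○○○○○○
○○○○○○○○
t=18: ○○○○○○○○
○○○○○○○○
○○○○○○○○
○○○●○^●○
○○○●○○●○
○○○○●●○○
○○○○○○○○
○○○○○○○○
t=19: ○○○○○○○○
○○○○○○○○
○○○○○○○○
○○○●○●>○
○○○●○○●○
○○○○●●○○
○○○○○○○○
○○○○○○○○
t=20: ○○○○○○○○
○○○○○○○○
○○○○○○^○
○○○●○●○○
○○○●○○●○
○○○○●●○○
○○○○○○○○
○○○○○○○○

1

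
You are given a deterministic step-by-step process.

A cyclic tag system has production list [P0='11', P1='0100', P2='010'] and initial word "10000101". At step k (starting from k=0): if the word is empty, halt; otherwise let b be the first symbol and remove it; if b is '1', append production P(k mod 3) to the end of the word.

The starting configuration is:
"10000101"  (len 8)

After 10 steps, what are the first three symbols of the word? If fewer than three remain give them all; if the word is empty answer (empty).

[0] "10000101"  (len 8)
[1] "000010111"  (len 9)
[2] "00010111"  (len 8)
[3] "0010111"  (len 7)
[4] "010111"  (len 6)
[5] "10111"  (len 5)
[6] "0111010"  (len 7)
[7] "111010"  (len 6)
[8] "110100100"  (len 9)
[9] "10100100010"  (len 11)
[10] "010010001011"  (len 12)

010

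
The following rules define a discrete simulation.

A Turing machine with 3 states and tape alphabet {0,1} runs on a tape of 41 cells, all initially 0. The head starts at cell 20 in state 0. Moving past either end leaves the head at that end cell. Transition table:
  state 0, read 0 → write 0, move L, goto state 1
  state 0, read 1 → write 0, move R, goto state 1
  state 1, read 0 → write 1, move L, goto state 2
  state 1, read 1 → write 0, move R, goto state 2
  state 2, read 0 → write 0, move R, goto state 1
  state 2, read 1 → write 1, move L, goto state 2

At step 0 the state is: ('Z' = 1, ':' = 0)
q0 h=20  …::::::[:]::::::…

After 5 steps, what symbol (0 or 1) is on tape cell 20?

0

gen 0: q0 h=20  …::::::[:]::::::…
gen 1: q1 h=19  …::::::[:]::::::…
gen 2: q2 h=18  …::::::[:]Z:::::…
gen 3: q1 h=19  …::::::[Z]::::::…
gen 4: q2 h=20  …::::::[:]::::::…
gen 5: q1 h=21  …::::::[:]::::::…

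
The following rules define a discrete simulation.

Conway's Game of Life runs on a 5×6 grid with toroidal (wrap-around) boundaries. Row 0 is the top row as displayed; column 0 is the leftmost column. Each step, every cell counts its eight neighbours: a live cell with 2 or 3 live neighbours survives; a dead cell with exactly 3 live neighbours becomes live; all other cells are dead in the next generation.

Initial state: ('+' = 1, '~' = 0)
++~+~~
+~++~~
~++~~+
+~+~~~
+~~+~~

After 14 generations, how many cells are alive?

4

step 0: ++~+~~
+~++~~
~++~~+
+~+~~~
+~~+~~
step 1: +~~+++
~~~+++
~~~~~+
+~++~+
+~~+~+
step 2: ~~+~~~
~~~+~~
~~+~~~
~+++~~
~~~~~~
step 3: ~~~~~~
~~++~~
~+~~~~
~+++~~
~+~+~~
step 4: ~~~+~~
~~+~~~
~+~~~~
++~+~~
~+~+~~
step 5: ~~~+~~
~~+~~~
++~~~~
++~~~~
++~++~
step 6: ~+~++~
~++~~~
+~+~~~
~~~~~~
++~+++
step 7: ~~~~~~
+~~~~~
~~+~~~
~~+++~
++~+~+
step 8: ~+~~~+
~~~~~~
~++~~~
+~~~++
++~+~+
step 9: ~++~++
+++~~~
++~~~+
~~~++~
~++~~~
step 10: ~~~~~+
~~~++~
~~~+++
~~~+++
++~~~+
step 11: ~~~~~+
~~~+~~
~~+~~~
~~++~~
~~~~~~
step 12: ~~~~~~
~~~~~~
~~+~~~
~~++~~
~~~~~~
step 13: ~~~~~~
~~~~~~
~~++~~
~~++~~
~~~~~~
step 14: ~~~~~~
~~~~~~
~~++~~
~~++~~
~~~~~~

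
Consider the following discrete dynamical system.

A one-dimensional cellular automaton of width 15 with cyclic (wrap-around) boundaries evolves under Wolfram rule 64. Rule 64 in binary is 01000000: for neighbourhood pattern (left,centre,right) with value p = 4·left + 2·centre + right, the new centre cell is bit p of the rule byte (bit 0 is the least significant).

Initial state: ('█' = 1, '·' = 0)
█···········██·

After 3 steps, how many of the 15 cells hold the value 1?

0

[0] █···········██·
[1] ·············█·
[2] ···············
[3] ···············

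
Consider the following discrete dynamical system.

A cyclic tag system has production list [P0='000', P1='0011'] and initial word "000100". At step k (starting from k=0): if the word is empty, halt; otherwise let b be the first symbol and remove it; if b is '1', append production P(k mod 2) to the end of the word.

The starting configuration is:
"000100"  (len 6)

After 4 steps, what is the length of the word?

gen 0: "000100"  (len 6)
gen 1: "00100"  (len 5)
gen 2: "0100"  (len 4)
gen 3: "100"  (len 3)
gen 4: "000011"  (len 6)

6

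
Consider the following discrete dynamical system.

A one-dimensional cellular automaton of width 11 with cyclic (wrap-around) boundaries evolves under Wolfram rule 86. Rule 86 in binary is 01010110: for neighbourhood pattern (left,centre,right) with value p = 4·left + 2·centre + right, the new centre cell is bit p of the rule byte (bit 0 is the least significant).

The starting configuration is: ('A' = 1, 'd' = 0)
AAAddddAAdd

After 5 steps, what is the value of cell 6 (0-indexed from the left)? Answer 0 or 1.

step 0: AAAddddAAdd
step 1: ddAAddAdAAA
step 2: AAdAAAAdddA
step 3: dAddddAAdAd
step 4: AAAddAdAdAA
step 5: ddAAAAdAddd

0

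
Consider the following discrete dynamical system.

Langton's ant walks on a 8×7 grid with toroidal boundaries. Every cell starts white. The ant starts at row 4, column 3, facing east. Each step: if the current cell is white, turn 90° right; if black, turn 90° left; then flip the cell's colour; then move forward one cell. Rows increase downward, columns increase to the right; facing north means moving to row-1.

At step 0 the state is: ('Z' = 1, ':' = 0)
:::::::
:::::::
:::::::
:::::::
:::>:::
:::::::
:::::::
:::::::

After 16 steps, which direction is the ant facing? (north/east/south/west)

k=0  :::::::
:::::::
:::::::
:::::::
:::>:::
:::::::
:::::::
:::::::
k=1  :::::::
:::::::
:::::::
:::::::
:::Z:::
:::v:::
:::::::
:::::::
k=2  :::::::
:::::::
:::::::
:::::::
:::Z:::
::<Z:::
:::::::
:::::::
k=3  :::::::
:::::::
:::::::
:::::::
::^Z:::
::ZZ:::
:::::::
:::::::
k=4  :::::::
:::::::
:::::::
:::::::
::Z>:::
::ZZ:::
:::::::
:::::::
k=5  :::::::
:::::::
:::::::
:::^:::
::Z::::
::ZZ:::
:::::::
:::::::
k=6  :::::::
:::::::
:::::::
:::Z>::
::Z::::
::ZZ:::
:::::::
:::::::
k=7  :::::::
:::::::
:::::::
:::ZZ::
::Z:v::
::ZZ:::
:::::::
:::::::
k=8  :::::::
:::::::
:::::::
:::ZZ::
::Z<Z::
::ZZ:::
:::::::
:::::::
k=9  :::::::
:::::::
:::::::
:::^Z::
::ZZZ::
::ZZ:::
:::::::
:::::::
k=10  :::::::
:::::::
:::::::
::<:Z::
::ZZZ::
::ZZ:::
:::::::
:::::::
k=11  :::::::
:::::::
::^::::
::Z:Z::
::ZZZ::
::ZZ:::
:::::::
:::::::
k=12  :::::::
:::::::
::Z>:::
::Z:Z::
::ZZZ::
::ZZ:::
:::::::
:::::::
k=13  :::::::
:::::::
::ZZ:::
::ZvZ::
::ZZZ::
::ZZ:::
:::::::
:::::::
k=14  :::::::
:::::::
::ZZ:::
::<ZZ::
::ZZZ::
::ZZ:::
:::::::
:::::::
k=15  :::::::
:::::::
::ZZ:::
:::ZZ::
::vZZ::
::ZZ:::
:::::::
:::::::
k=16  :::::::
:::::::
::ZZ:::
:::ZZ::
:::>Z::
::ZZ:::
:::::::
:::::::

east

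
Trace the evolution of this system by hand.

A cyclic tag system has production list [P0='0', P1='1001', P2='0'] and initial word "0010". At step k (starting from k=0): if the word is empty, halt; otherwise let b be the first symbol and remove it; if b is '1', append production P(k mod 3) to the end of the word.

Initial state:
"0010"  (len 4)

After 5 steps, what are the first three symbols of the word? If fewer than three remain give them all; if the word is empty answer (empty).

(empty)

k=0  "0010"  (len 4)
k=1  "010"  (len 3)
k=2  "10"  (len 2)
k=3  "00"  (len 2)
k=4  "0"  (len 1)
k=5  (halted — word empty)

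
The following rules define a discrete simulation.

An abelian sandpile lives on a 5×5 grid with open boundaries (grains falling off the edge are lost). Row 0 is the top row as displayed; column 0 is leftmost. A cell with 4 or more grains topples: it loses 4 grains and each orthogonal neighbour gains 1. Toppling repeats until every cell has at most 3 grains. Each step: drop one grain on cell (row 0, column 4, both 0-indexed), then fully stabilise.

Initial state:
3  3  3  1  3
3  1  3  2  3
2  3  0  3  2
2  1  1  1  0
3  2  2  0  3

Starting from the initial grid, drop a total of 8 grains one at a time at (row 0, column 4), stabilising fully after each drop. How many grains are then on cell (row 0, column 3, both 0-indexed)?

t=0: 3  3  3  1  3
3  1  3  2  3
2  3  0  3  2
2  1  1  1  0
3  2  2  0  3
t=1: 3  3  3  2  1
3  1  3  3  0
2  3  0  3  3
2  1  1  1  0
3  2  2  0  3
t=2: 3  3  3  2  2
3  1  3  3  0
2  3  0  3  3
2  1  1  1  0
3  2  2  0  3
t=3: 3  3  3  2  3
3  1  3  3  0
2  3  0  3  3
2  1  1  1  0
3  2  2  0  3
t=4: 3  3  3  3  0
3  1  3  3  1
2  3  0  3  3
2  1  1  1  0
3  2  2  0  3
t=5: 3  3  3  3  1
3  1  3  3  1
2  3  0  3  3
2  1  1  1  0
3  2  2  0  3
t=6: 3  3  3  3  2
3  1  3  3  1
2  3  0  3  3
2  1  1  1  0
3  2  2  0  3
t=7: 3  3  3  3  3
3  1  3  3  1
2  3  0  3  3
2  1  1  1  0
3  2  2  0  3
t=8: 1  2  2  2  2
2  1  2  3  0
0  1  3  1  1
3  2  1  2  1
3  2  2  0  3

2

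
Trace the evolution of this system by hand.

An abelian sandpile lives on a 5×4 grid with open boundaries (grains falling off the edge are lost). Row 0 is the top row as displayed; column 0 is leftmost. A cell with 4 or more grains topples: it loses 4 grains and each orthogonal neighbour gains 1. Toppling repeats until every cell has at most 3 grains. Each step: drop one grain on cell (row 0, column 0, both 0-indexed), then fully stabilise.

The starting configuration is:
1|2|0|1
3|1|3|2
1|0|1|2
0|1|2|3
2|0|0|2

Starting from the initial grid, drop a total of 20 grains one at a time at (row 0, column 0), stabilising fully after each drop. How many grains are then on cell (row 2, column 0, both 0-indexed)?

step 0: 1|2|0|1
3|1|3|2
1|0|1|2
0|1|2|3
2|0|0|2
step 1: 2|2|0|1
3|1|3|2
1|0|1|2
0|1|2|3
2|0|0|2
step 2: 3|2|0|1
3|1|3|2
1|0|1|2
0|1|2|3
2|0|0|2
step 3: 1|3|0|1
0|2|3|2
2|0|1|2
0|1|2|3
2|0|0|2
step 4: 2|3|0|1
0|2|3|2
2|0|1|2
0|1|2|3
2|0|0|2
step 5: 3|3|0|1
0|2|3|2
2|0|1|2
0|1|2|3
2|0|0|2
step 6: 1|0|1|1
1|3|3|2
2|0|1|2
0|1|2|3
2|0|0|2
step 7: 2|0|1|1
1|3|3|2
2|0|1|2
0|1|2|3
2|0|0|2
step 8: 3|0|1|1
1|3|3|2
2|0|1|2
0|1|2|3
2|0|0|2
step 9: 0|1|1|1
2|3|3|2
2|0|1|2
0|1|2|3
2|0|0|2
step 10: 1|1|1|1
2|3|3|2
2|0|1|2
0|1|2|3
2|0|0|2
step 11: 2|1|1|1
2|3|3|2
2|0|1|2
0|1|2|3
2|0|0|2
step 12: 3|1|1|1
2|3|3|2
2|0|1|2
0|1|2|3
2|0|0|2
step 13: 0|2|1|1
3|3|3|2
2|0|1|2
0|1|2|3
2|0|0|2
step 14: 1|2|1|1
3|3|3|2
2|0|1|2
0|1|2|3
2|0|0|2
step 15: 2|2|1|1
3|3|3|2
2|0|1|2
0|1|2|3
2|0|0|2
step 16: 3|2|1|1
3|3|3|2
2|0|1|2
0|1|2|3
2|0|0|2
step 17: 2|0|3|1
1|2|0|3
3|1|2|2
0|1|2|3
2|0|0|2
step 18: 3|0|3|1
1|2|0|3
3|1|2|2
0|1|2|3
2|0|0|2
step 19: 0|1|3|1
2|2|0|3
3|1|2|2
0|1|2|3
2|0|0|2
step 20: 1|1|3|1
2|2|0|3
3|1|2|2
0|1|2|3
2|0|0|2

3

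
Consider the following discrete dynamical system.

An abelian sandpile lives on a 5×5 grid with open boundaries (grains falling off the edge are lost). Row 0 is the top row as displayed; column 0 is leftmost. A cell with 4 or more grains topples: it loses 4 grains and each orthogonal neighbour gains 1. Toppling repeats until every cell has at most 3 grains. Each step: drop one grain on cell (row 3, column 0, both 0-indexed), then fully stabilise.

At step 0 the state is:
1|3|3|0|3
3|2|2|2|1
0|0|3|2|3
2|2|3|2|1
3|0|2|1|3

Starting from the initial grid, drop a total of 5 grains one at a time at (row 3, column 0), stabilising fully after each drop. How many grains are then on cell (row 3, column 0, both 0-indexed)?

[0] 1|3|3|0|3
3|2|2|2|1
0|0|3|2|3
2|2|3|2|1
3|0|2|1|3
[1] 1|3|3|0|3
3|2|2|2|1
0|0|3|2|3
3|2|3|2|1
3|0|2|1|3
[2] 1|3|3|0|3
3|2|2|2|1
1|0|3|2|3
1|3|3|2|1
0|1|2|1|3
[3] 1|3|3|0|3
3|2|2|2|1
1|0|3|2|3
2|3|3|2|1
0|1|2|1|3
[4] 1|3|3|0|3
3|2|2|2|1
1|0|3|2|3
3|3|3|2|1
0|1|2|1|3
[5] 1|3|3|0|3
3|2|3|2|1
2|2|0|3|3
1|1|1|3|1
1|2|3|1|3

1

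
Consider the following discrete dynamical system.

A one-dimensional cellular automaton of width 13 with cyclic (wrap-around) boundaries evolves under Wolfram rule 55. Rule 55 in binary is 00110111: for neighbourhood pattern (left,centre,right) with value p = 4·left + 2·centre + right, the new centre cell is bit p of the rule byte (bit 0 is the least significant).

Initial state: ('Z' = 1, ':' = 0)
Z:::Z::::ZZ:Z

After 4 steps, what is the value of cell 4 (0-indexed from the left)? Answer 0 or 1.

0

[0] Z:::Z::::ZZ:Z
[1] :ZZZZZZZZ::Z:
[2] Z::::::::ZZZZ
[3] :ZZZZZZZZ::::
[4] Z::::::::ZZZZ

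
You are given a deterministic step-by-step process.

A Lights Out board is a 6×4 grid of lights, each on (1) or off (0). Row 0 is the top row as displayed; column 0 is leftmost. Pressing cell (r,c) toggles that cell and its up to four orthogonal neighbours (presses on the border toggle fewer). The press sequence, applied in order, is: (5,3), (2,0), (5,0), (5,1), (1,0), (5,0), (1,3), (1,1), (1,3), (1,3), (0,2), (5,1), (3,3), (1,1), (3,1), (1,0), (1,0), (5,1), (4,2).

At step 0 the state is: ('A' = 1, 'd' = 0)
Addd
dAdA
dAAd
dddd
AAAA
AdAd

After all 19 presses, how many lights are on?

10

k=0  Addd
dAdA
dAAd
dddd
AAAA
AdAd
k=1  Addd
dAdA
dAAd
dddd
AAAd
AddA
k=2  Addd
AAdA
AdAd
Addd
AAAd
AddA
k=3  Addd
AAdA
AdAd
Addd
dAAd
dAdA
k=4  Addd
AAdA
AdAd
Addd
ddAd
AdAA
k=5  dddd
dddA
ddAd
Addd
ddAd
AdAA
k=6  dddd
dddA
ddAd
Addd
AdAd
dAAA
k=7  dddA
ddAd
ddAA
Addd
AdAd
dAAA
k=8  dAdA
AAdd
dAAA
Addd
AdAd
dAAA
k=9  dAdd
AAAA
dAAd
Addd
AdAd
dAAA
k=10  dAdA
AAdd
dAAA
Addd
AdAd
dAAA
k=11  ddAd
AAAd
dAAA
Addd
AdAd
dAAA
k=12  ddAd
AAAd
dAAA
Addd
AAAd
AddA
k=13  ddAd
AAAd
dAAd
AdAA
AAAA
AddA
k=14  dAAd
dddd
ddAd
AdAA
AAAA
AddA
k=15  dAAd
dddd
dAAd
dAdA
AdAA
AddA
k=16  AAAd
AAdd
AAAd
dAdA
AdAA
AddA
k=17  dAAd
dddd
dAAd
dAdA
AdAA
AddA
k=18  dAAd
dddd
dAAd
dAdA
AAAA
dAAA
k=19  dAAd
dddd
dAAd
dAAA
Addd
dAdA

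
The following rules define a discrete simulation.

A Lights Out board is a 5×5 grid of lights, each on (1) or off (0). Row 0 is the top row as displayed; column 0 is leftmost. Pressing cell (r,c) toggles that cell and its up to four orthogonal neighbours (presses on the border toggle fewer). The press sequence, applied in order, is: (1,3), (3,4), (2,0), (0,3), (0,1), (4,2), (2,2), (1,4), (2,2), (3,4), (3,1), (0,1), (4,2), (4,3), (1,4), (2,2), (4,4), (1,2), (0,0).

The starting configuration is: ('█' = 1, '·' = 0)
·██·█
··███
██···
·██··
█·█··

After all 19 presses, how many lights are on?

gen 0: ·██·█
··███
██···
·██··
█·█··
gen 1: ·████
·····
██·█·
·██··
█·█··
gen 2: ·████
·····
██·██
·████
█·█·█
gen 3: ·████
█····
···██
█████
█·█·█
gen 4: ·█···
█··█·
···██
█████
█·█·█
gen 5: █·█··
██·█·
···██
█████
█·█·█
gen 6: █·█··
██·█·
···██
██·██
██·██
gen 7: █·█··
████·
·██·█
█████
██·██
gen 8: █·█·█
███·█
·██··
█████
██·██
gen 9: █·█·█
██··█
···█·
██·██
██·██
gen 10: █·█·█
██··█
···██
██···
██·█·
gen 11: █·█·█
██··█
·█·██
··█··
█··█·
gen 12: ·█··█
█···█
·█·██
··█··
█··█·
gen 13: ·█··█
█···█
·█·██
·····
███··
gen 14: ·█··█
█···█
·█·██
···█·
██·██
gen 15: ·█···
█··█·
·█·█·
···█·
██·██
gen 16: ·█···
█·██·
··█··
··██·
██·██
gen 17: ·█···
█·██·
··█··
··███
██···
gen 18: ·██··
██···
·····
··███
██···
gen 19: █·█··
·█···
·····
··███
██···

8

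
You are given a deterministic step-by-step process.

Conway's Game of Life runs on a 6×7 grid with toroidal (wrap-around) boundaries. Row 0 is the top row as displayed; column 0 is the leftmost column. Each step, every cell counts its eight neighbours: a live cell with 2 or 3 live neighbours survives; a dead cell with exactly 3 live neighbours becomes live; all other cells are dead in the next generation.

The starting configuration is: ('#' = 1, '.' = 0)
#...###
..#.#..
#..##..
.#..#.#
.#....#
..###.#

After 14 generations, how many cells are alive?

3

gen 0: #...###
..#.#..
#..##..
.#..#.#
.#....#
..###.#
gen 1: ###...#
##.....
###.#..
.####.#
.#..#.#
.####..
gen 2: ......#
...#...
....###
....#.#
.......
....#.#
gen 3: .....#.
....#.#
...##.#
....#.#
.......
.....#.
gen 4: ....###
...##.#
#..##.#
...##..
.....#.
.......
gen 5: ...##.#
.......
#.#...#
...#..#
....#..
....#.#
gen 6: ...##..
#..#.##
#.....#
#..#.##
...##..
....#..
gen 7: ...#..#
#..#.#.
.#.....
#..#.#.
...#..#
.....#.
gen 8: .....##
#.#.#.#
###....
#.#.#.#
.....##
....###
gen 9: ...#...
..##...
..#....
..##...
...#...
#...#..
gen 10: ..###..
..##...
.#.....
..##...
..###..
...##..
gen 11: .......
.#..#..
.#.....
.#..#..
.......
.....#.
gen 12: .......
.......
###....
.......
.......
.......
gen 13: .......
.#.....
.#.....
.#.....
.......
.......
gen 14: .......
.......
###....
.......
.......
.......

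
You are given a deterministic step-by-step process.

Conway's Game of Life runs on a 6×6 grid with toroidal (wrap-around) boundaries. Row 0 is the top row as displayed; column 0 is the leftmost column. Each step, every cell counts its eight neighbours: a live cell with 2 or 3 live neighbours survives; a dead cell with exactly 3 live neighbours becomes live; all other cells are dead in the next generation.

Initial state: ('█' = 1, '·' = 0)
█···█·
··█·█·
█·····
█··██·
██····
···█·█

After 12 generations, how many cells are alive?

k=0  █···█·
··█·█·
█·····
█··██·
██····
···█·█
k=1  ····█·
·█·█··
·█··█·
█·····
████··
·█··██
k=2  █·████
··███·
███···
█··█·█
··███·
·█··██
k=3  █·····
······
█·····
█····█
·██···
·█····
k=4  ······
······
█····█
█····█
·██···
███···
k=5  ·█····
······
█····█
·····█
··█··█
█·█···
k=6  ·█····
█·····
█····█
····██
██···█
█·█···
k=7  ██····
██···█
█···█·
·█··█·
·█··█·
··█··█
k=8  ··█···
······
····█·
██·██·
██████
··█··█
k=9  ······
······
···███
······
······
·····█
k=10  ······
····█·
····█·
····█·
······
······
k=11  ······
······
···███
······
······
······
k=12  ······
····█·
····█·
····█·
······
······

3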